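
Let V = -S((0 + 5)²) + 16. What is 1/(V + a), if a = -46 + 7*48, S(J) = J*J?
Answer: -1/319 ≈ -0.0031348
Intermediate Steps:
S(J) = J²
V = -609 (V = -((0 + 5)²)² + 16 = -(5²)² + 16 = -1*25² + 16 = -1*625 + 16 = -625 + 16 = -609)
a = 290 (a = -46 + 336 = 290)
1/(V + a) = 1/(-609 + 290) = 1/(-319) = -1/319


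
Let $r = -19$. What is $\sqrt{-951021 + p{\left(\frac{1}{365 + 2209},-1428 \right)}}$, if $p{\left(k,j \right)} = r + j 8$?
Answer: $4 i \sqrt{60154} \approx 981.05 i$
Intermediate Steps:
$p{\left(k,j \right)} = -19 + 8 j$ ($p{\left(k,j \right)} = -19 + j 8 = -19 + 8 j$)
$\sqrt{-951021 + p{\left(\frac{1}{365 + 2209},-1428 \right)}} = \sqrt{-951021 + \left(-19 + 8 \left(-1428\right)\right)} = \sqrt{-951021 - 11443} = \sqrt{-962464} = 4 i \sqrt{60154}$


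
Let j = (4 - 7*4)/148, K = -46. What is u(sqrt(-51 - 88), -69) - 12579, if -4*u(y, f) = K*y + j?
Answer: -930843/74 + 23*I*sqrt(139)/2 ≈ -12579.0 + 135.58*I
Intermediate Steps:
j = -6/37 (j = (4 - 28)*(1/148) = -24*1/148 = -6/37 ≈ -0.16216)
u(y, f) = 3/74 + 23*y/2 (u(y, f) = -(-46*y - 6/37)/4 = -(-6/37 - 46*y)/4 = 3/74 + 23*y/2)
u(sqrt(-51 - 88), -69) - 12579 = (3/74 + 23*sqrt(-51 - 88)/2) - 12579 = (3/74 + 23*sqrt(-139)/2) - 12579 = (3/74 + 23*(I*sqrt(139))/2) - 12579 = (3/74 + 23*I*sqrt(139)/2) - 12579 = -930843/74 + 23*I*sqrt(139)/2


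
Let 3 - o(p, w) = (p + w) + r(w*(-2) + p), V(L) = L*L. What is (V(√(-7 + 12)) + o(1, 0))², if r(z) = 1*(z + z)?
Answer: 25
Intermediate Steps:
r(z) = 2*z (r(z) = 1*(2*z) = 2*z)
V(L) = L²
o(p, w) = 3 - 3*p + 3*w (o(p, w) = 3 - ((p + w) + 2*(w*(-2) + p)) = 3 - ((p + w) + 2*(-2*w + p)) = 3 - ((p + w) + 2*(p - 2*w)) = 3 - ((p + w) + (-4*w + 2*p)) = 3 - (-3*w + 3*p) = 3 + (-3*p + 3*w) = 3 - 3*p + 3*w)
(V(√(-7 + 12)) + o(1, 0))² = ((√(-7 + 12))² + (3 - 3*1 + 3*0))² = ((√5)² + (3 - 3 + 0))² = (5 + 0)² = 5² = 25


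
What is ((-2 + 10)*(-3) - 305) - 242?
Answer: -571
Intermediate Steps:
((-2 + 10)*(-3) - 305) - 242 = (8*(-3) - 305) - 242 = (-24 - 305) - 242 = -329 - 242 = -571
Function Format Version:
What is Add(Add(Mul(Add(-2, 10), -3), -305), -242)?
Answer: -571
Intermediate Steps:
Add(Add(Mul(Add(-2, 10), -3), -305), -242) = Add(Add(Mul(8, -3), -305), -242) = Add(Add(-24, -305), -242) = Add(-329, -242) = -571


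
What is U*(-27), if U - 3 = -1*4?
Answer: 27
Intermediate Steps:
U = -1 (U = 3 - 1*4 = 3 - 4 = -1)
U*(-27) = -1*(-27) = 27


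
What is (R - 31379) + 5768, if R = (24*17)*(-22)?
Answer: -34587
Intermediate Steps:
R = -8976 (R = 408*(-22) = -8976)
(R - 31379) + 5768 = (-8976 - 31379) + 5768 = -40355 + 5768 = -34587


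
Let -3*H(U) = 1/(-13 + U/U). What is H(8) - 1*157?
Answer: -5651/36 ≈ -156.97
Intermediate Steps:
H(U) = 1/36 (H(U) = -1/(3*(-13 + U/U)) = -1/(3*(-13 + 1)) = -1/3/(-12) = -1/3*(-1/12) = 1/36)
H(8) - 1*157 = 1/36 - 1*157 = 1/36 - 157 = -5651/36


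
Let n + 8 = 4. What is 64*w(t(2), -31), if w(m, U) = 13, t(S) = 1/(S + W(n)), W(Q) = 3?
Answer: 832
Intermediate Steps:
n = -4 (n = -8 + 4 = -4)
t(S) = 1/(3 + S) (t(S) = 1/(S + 3) = 1/(3 + S))
64*w(t(2), -31) = 64*13 = 832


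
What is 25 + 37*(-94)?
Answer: -3453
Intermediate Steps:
25 + 37*(-94) = 25 - 3478 = -3453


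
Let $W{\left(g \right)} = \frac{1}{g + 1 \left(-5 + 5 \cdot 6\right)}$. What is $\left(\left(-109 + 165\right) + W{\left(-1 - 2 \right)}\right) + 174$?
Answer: $\frac{5061}{22} \approx 230.05$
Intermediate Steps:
$W{\left(g \right)} = \frac{1}{25 + g}$ ($W{\left(g \right)} = \frac{1}{g + 1 \left(-5 + 30\right)} = \frac{1}{g + 1 \cdot 25} = \frac{1}{g + 25} = \frac{1}{25 + g}$)
$\left(\left(-109 + 165\right) + W{\left(-1 - 2 \right)}\right) + 174 = \left(\left(-109 + 165\right) + \frac{1}{25 - 3}\right) + 174 = \left(56 + \frac{1}{25 - 3}\right) + 174 = \left(56 + \frac{1}{22}\right) + 174 = \frac{1233}{22} + 174 = \frac{5061}{22}$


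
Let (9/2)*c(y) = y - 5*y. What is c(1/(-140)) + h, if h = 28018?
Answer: 8825672/315 ≈ 28018.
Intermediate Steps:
c(y) = -8*y/9 (c(y) = 2*(y - 5*y)/9 = 2*(-4*y)/9 = -8*y/9)
c(1/(-140)) + h = -8/9/(-140) + 28018 = -8/9*(-1/140) + 28018 = 2/315 + 28018 = 8825672/315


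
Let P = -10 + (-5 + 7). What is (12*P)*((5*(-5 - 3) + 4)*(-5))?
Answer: -17280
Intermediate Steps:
P = -8 (P = -10 + 2 = -8)
(12*P)*((5*(-5 - 3) + 4)*(-5)) = (12*(-8))*((5*(-5 - 3) + 4)*(-5)) = -96*(5*(-8) + 4)*(-5) = -96*(-40 + 4)*(-5) = -(-3456)*(-5) = -96*180 = -17280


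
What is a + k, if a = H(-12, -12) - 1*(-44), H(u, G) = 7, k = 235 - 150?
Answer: 136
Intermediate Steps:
k = 85
a = 51 (a = 7 - 1*(-44) = 7 + 44 = 51)
a + k = 51 + 85 = 136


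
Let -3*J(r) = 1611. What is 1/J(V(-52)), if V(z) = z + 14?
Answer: -1/537 ≈ -0.0018622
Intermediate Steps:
V(z) = 14 + z
J(r) = -537 (J(r) = -1/3*1611 = -537)
1/J(V(-52)) = 1/(-537) = -1/537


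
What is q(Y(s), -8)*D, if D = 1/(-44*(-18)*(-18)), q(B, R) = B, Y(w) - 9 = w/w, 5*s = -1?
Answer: -5/7128 ≈ -0.00070146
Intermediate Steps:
s = -1/5 (s = (1/5)*(-1) = -1/5 ≈ -0.20000)
Y(w) = 10 (Y(w) = 9 + w/w = 9 + 1 = 10)
D = -1/14256 (D = 1/(792*(-18)) = 1/(-14256) = -1/14256 ≈ -7.0146e-5)
q(Y(s), -8)*D = 10*(-1/14256) = -5/7128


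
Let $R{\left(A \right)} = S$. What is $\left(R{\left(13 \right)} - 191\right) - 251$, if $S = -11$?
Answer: $-453$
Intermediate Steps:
$R{\left(A \right)} = -11$
$\left(R{\left(13 \right)} - 191\right) - 251 = \left(-11 - 191\right) - 251 = -202 - 251 = -453$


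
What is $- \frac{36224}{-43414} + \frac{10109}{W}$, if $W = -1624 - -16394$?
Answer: $\frac{69564329}{45801770} \approx 1.5188$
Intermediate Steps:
$W = 14770$ ($W = -1624 + 16394 = 14770$)
$- \frac{36224}{-43414} + \frac{10109}{W} = - \frac{36224}{-43414} + \frac{10109}{14770} = \left(-36224\right) \left(- \frac{1}{43414}\right) + 10109 \cdot \frac{1}{14770} = \frac{18112}{21707} + \frac{10109}{14770} = \frac{69564329}{45801770}$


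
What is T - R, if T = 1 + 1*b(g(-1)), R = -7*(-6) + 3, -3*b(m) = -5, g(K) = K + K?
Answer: -127/3 ≈ -42.333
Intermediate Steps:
g(K) = 2*K
b(m) = 5/3 (b(m) = -1/3*(-5) = 5/3)
R = 45 (R = 42 + 3 = 45)
T = 8/3 (T = 1 + 1*(5/3) = 1 + 5/3 = 8/3 ≈ 2.6667)
T - R = 8/3 - 1*45 = 8/3 - 45 = -127/3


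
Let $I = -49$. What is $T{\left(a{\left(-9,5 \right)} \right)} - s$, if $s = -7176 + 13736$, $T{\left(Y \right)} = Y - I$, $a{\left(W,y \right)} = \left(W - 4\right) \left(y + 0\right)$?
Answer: $-6576$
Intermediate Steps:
$a{\left(W,y \right)} = y \left(-4 + W\right)$ ($a{\left(W,y \right)} = \left(-4 + W\right) y = y \left(-4 + W\right)$)
$T{\left(Y \right)} = 49 + Y$ ($T{\left(Y \right)} = Y - -49 = Y + 49 = 49 + Y$)
$s = 6560$
$T{\left(a{\left(-9,5 \right)} \right)} - s = \left(49 + 5 \left(-4 - 9\right)\right) - 6560 = \left(49 + 5 \left(-13\right)\right) - 6560 = \left(49 - 65\right) - 6560 = -16 - 6560 = -6576$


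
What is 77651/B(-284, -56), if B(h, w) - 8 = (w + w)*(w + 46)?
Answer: 77651/1128 ≈ 68.840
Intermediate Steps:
B(h, w) = 8 + 2*w*(46 + w) (B(h, w) = 8 + (w + w)*(w + 46) = 8 + (2*w)*(46 + w) = 8 + 2*w*(46 + w))
77651/B(-284, -56) = 77651/(8 + 2*(-56)² + 92*(-56)) = 77651/(8 + 2*3136 - 5152) = 77651/(8 + 6272 - 5152) = 77651/1128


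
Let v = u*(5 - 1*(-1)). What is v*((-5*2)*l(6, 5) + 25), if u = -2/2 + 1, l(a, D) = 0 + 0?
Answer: 0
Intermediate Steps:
l(a, D) = 0
u = 0 (u = -2*½ + 1 = -1 + 1 = 0)
v = 0 (v = 0*(5 - 1*(-1)) = 0*(5 + 1) = 0*6 = 0)
v*((-5*2)*l(6, 5) + 25) = 0*(-5*2*0 + 25) = 0*(-10*0 + 25) = 0*(0 + 25) = 0*25 = 0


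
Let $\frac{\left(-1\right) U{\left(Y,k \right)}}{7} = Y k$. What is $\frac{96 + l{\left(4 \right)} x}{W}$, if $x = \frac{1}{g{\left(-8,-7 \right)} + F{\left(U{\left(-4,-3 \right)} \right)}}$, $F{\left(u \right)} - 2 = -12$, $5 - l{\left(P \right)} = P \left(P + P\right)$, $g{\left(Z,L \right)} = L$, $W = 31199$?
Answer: $\frac{237}{75769} \approx 0.0031279$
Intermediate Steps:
$U{\left(Y,k \right)} = - 7 Y k$
$l{\left(P \right)} = 5 - 2 P^{2}$ ($l{\left(P \right)} = 5 - P \left(P + P\right) = 5 - P 2 P = 5 - 2 P^{2}$)
$F{\left(u \right)} = -10$ ($F{\left(u \right)} = 2 - 12 = -10$)
$x = - \frac{1}{17}$ ($x = \frac{1}{-7 - 10} = \frac{1}{-17} = - \frac{1}{17} \approx -0.058824$)
$\frac{96 + l{\left(4 \right)} x}{W} = \frac{96 + \left(5 - 2 \cdot 4^{2}\right) \left(- \frac{1}{17}\right)}{31199} = \left(96 + \left(5 - 32\right) \left(- \frac{1}{17}\right)\right) \frac{1}{31199} = \left(96 - - \frac{27}{17}\right) \frac{1}{31199} = \left(96 + \frac{27}{17}\right) \frac{1}{31199} = \frac{1659}{17} \cdot \frac{1}{31199} = \frac{237}{75769}$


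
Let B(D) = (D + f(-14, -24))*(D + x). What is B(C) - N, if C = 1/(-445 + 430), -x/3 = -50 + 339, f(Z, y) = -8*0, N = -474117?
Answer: 106689331/225 ≈ 4.7418e+5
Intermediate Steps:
f(Z, y) = 0
x = -867 (x = -3*(-50 + 339) = -3*289 = -867)
C = -1/15 (C = 1/(-15) = -1/15 ≈ -0.066667)
B(D) = D*(-867 + D) (B(D) = (D + 0)*(D - 867) = D*(-867 + D))
B(C) - N = -(-867 - 1/15)/15 - 1*(-474117) = -1/15*(-13006/15) + 474117 = 13006/225 + 474117 = 106689331/225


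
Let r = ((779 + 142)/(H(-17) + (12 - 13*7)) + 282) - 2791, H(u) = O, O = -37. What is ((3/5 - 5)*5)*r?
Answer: 3211615/58 ≈ 55373.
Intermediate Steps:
H(u) = -37
r = -291965/116 (r = ((779 + 142)/(-37 + (12 - 13*7)) + 282) - 2791 = (921/(-37 + (12 - 91)) + 282) - 2791 = (921/(-37 - 79) + 282) - 2791 = (921/(-116) + 282) - 2791 = (921*(-1/116) + 282) - 2791 = (-921/116 + 282) - 2791 = 31791/116 - 2791 = -291965/116 ≈ -2516.9)
((3/5 - 5)*5)*r = ((3/5 - 5)*5)*(-291965/116) = ((3*(⅕) - 5)*5)*(-291965/116) = ((⅗ - 5)*5)*(-291965/116) = -22/5*5*(-291965/116) = -22*(-291965/116) = 3211615/58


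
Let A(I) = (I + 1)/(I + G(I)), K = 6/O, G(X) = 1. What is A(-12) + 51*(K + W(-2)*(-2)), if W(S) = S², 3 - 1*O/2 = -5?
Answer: -3103/8 ≈ -387.88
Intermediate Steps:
O = 16 (O = 6 - 2*(-5) = 6 + 10 = 16)
K = 3/8 (K = 6/16 = 6*(1/16) = 3/8 ≈ 0.37500)
A(I) = 1 (A(I) = (I + 1)/(I + 1) = (1 + I)/(1 + I) = 1)
A(-12) + 51*(K + W(-2)*(-2)) = 1 + 51*(3/8 + (-2)²*(-2)) = 1 + 51*(3/8 + 4*(-2)) = 1 + 51*(3/8 - 8) = 1 + 51*(-61/8) = 1 - 3111/8 = -3103/8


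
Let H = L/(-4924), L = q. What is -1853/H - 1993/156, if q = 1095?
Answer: 157909833/18980 ≈ 8319.8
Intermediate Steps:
L = 1095
H = -1095/4924 (H = 1095/(-4924) = 1095*(-1/4924) = -1095/4924 ≈ -0.22238)
-1853/H - 1993/156 = -1853/(-1095/4924) - 1993/156 = -1853*(-4924/1095) - 1993*1/156 = 9124172/1095 - 1993/156 = 157909833/18980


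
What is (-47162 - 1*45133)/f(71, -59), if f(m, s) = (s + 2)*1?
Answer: 30765/19 ≈ 1619.2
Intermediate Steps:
f(m, s) = 2 + s (f(m, s) = (2 + s)*1 = 2 + s)
(-47162 - 1*45133)/f(71, -59) = (-47162 - 1*45133)/(2 - 59) = (-47162 - 45133)/(-57) = -92295*(-1/57) = 30765/19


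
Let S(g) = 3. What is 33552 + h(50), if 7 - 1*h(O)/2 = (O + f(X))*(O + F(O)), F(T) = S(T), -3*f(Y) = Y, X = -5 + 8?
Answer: 28372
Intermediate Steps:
X = 3
f(Y) = -Y/3
F(T) = 3
h(O) = 14 - 2*(-1 + O)*(3 + O) (h(O) = 14 - 2*(O - 1/3*3)*(O + 3) = 14 - 2*(O - 1)*(3 + O) = 14 - 2*(-1 + O)*(3 + O))
33552 + h(50) = 33552 + (20 - 4*50 - 2*50**2) = 33552 + (20 - 200 - 2*2500) = 33552 + (20 - 200 - 5000) = 33552 - 5180 = 28372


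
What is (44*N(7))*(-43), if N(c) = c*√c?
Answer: -13244*√7 ≈ -35040.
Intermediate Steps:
N(c) = c^(3/2)
(44*N(7))*(-43) = (44*7^(3/2))*(-43) = (44*(7*√7))*(-43) = (308*√7)*(-43) = -13244*√7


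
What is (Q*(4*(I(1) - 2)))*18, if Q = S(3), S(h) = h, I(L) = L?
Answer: -216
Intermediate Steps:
Q = 3
(Q*(4*(I(1) - 2)))*18 = (3*(4*(1 - 2)))*18 = (3*(4*(-1)))*18 = (3*(-4))*18 = -12*18 = -216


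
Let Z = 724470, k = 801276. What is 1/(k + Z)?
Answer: 1/1525746 ≈ 6.5542e-7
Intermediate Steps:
1/(k + Z) = 1/(801276 + 724470) = 1/1525746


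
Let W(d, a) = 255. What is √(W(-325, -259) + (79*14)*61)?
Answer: √67721 ≈ 260.23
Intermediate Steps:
√(W(-325, -259) + (79*14)*61) = √(255 + (79*14)*61) = √(255 + 1106*61) = √(255 + 67466) = √67721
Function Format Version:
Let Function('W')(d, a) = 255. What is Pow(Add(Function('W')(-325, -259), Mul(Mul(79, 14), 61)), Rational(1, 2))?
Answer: Pow(67721, Rational(1, 2)) ≈ 260.23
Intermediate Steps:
Pow(Add(Function('W')(-325, -259), Mul(Mul(79, 14), 61)), Rational(1, 2)) = Pow(Add(255, Mul(Mul(79, 14), 61)), Rational(1, 2)) = Pow(Add(255, Mul(1106, 61)), Rational(1, 2)) = Pow(Add(255, 67466), Rational(1, 2)) = Pow(67721, Rational(1, 2))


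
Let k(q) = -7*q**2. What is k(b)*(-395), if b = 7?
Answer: 135485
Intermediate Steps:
k(b)*(-395) = -7*7**2*(-395) = -7*49*(-395) = -343*(-395) = 135485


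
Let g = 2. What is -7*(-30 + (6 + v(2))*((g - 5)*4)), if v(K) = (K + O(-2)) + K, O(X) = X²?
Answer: 1386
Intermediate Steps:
v(K) = 4 + 2*K (v(K) = (K + (-2)²) + K = (K + 4) + K = (4 + K) + K = 4 + 2*K)
-7*(-30 + (6 + v(2))*((g - 5)*4)) = -7*(-30 + (6 + (4 + 2*2))*((2 - 5)*4)) = -7*(-30 + (6 + (4 + 4))*(-3*4)) = -7*(-30 + (6 + 8)*(-12)) = -7*(-30 + 14*(-12)) = -7*(-30 - 168) = -7*(-198) = 1386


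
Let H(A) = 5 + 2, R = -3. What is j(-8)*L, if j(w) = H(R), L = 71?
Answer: 497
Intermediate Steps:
H(A) = 7
j(w) = 7
j(-8)*L = 7*71 = 497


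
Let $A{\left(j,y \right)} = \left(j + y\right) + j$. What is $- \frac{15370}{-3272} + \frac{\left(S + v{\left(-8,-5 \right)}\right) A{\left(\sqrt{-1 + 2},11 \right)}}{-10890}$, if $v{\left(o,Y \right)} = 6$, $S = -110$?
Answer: $\frac{42950761}{8908020} \approx 4.8216$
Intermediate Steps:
$A{\left(j,y \right)} = y + 2 j$
$- \frac{15370}{-3272} + \frac{\left(S + v{\left(-8,-5 \right)}\right) A{\left(\sqrt{-1 + 2},11 \right)}}{-10890} = - \frac{15370}{-3272} + \frac{\left(-110 + 6\right) \left(11 + 2 \sqrt{-1 + 2}\right)}{-10890} = \left(-15370\right) \left(- \frac{1}{3272}\right) + - 104 \left(11 + 2 \sqrt{1}\right) \left(- \frac{1}{10890}\right) = \frac{7685}{1636} + - 104 \left(11 + 2 \cdot 1\right) \left(- \frac{1}{10890}\right) = \frac{7685}{1636} + - 104 \left(11 + 2\right) \left(- \frac{1}{10890}\right) = \frac{7685}{1636} + \left(-104\right) 13 \left(- \frac{1}{10890}\right) = \frac{7685}{1636} - - \frac{676}{5445} = \frac{7685}{1636} + \frac{676}{5445} = \frac{42950761}{8908020}$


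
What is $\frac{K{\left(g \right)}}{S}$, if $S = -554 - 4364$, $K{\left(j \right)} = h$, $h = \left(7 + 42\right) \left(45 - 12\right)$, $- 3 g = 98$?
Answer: $- \frac{1617}{4918} \approx -0.32879$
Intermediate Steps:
$g = - \frac{98}{3}$ ($g = \left(- \frac{1}{3}\right) 98 = - \frac{98}{3} \approx -32.667$)
$h = 1617$ ($h = 49 \cdot 33 = 1617$)
$K{\left(j \right)} = 1617$
$S = -4918$ ($S = -554 - 4364 = -4918$)
$\frac{K{\left(g \right)}}{S} = \frac{1617}{-4918} = 1617 \left(- \frac{1}{4918}\right) = - \frac{1617}{4918}$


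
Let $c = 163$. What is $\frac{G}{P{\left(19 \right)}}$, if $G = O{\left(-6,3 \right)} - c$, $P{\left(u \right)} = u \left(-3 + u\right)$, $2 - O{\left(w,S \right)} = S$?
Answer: $- \frac{41}{76} \approx -0.53947$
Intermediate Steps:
$O{\left(w,S \right)} = 2 - S$
$G = -164$ ($G = \left(2 - 3\right) - 163 = -1 - 163 = -164$)
$\frac{G}{P{\left(19 \right)}} = - \frac{164}{19 \left(-3 + 19\right)} = - \frac{164}{19 \cdot 16} = - \frac{164}{304} = \left(-164\right) \frac{1}{304} = - \frac{41}{76}$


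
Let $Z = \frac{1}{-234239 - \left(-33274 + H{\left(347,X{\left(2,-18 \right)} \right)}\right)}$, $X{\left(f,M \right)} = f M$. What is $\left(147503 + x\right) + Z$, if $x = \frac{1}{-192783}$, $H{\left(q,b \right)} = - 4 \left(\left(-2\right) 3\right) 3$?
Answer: $\frac{5716702374876593}{38756515971} \approx 1.475 \cdot 10^{5}$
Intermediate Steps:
$X{\left(f,M \right)} = M f$
$H{\left(q,b \right)} = 72$ ($H{\left(q,b \right)} = \left(-4\right) \left(-6\right) 3 = 24 \cdot 3 = 72$)
$x = - \frac{1}{192783} \approx -5.1872 \cdot 10^{-6}$
$Z = - \frac{1}{201037}$ ($Z = \frac{1}{-234239 + \left(33274 - 72\right)} = \frac{1}{-234239 + 33202} = \frac{1}{-201037} = - \frac{1}{201037} \approx -4.9742 \cdot 10^{-6}$)
$\left(147503 + x\right) + Z = \left(147503 - \frac{1}{192783}\right) - \frac{1}{201037} = \frac{28436070848}{192783} - \frac{1}{201037} = \frac{5716702374876593}{38756515971}$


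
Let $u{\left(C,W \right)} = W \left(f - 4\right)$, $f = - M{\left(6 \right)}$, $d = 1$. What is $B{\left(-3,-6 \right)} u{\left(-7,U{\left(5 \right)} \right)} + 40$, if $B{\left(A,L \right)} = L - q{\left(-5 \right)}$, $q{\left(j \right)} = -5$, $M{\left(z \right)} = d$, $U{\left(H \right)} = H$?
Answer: $65$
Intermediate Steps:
$M{\left(z \right)} = 1$
$B{\left(A,L \right)} = 5 + L$ ($B{\left(A,L \right)} = L - -5 = L + 5 = 5 + L$)
$f = -1$ ($f = \left(-1\right) 1 = -1$)
$u{\left(C,W \right)} = - 5 W$ ($u{\left(C,W \right)} = W \left(-1 - 4\right) = W \left(-5\right) = - 5 W$)
$B{\left(-3,-6 \right)} u{\left(-7,U{\left(5 \right)} \right)} + 40 = \left(5 - 6\right) \left(\left(-5\right) 5\right) + 40 = \left(-1\right) \left(-25\right) + 40 = 25 + 40 = 65$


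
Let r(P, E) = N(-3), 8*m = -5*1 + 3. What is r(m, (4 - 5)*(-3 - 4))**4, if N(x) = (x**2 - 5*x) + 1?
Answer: 390625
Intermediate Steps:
m = -1/4 (m = (-5*1 + 3)/8 = (-5 + 3)/8 = (1/8)*(-2) = -1/4 ≈ -0.25000)
N(x) = 1 + x**2 - 5*x
r(P, E) = 25 (r(P, E) = 1 + (-3)**2 - 5*(-3) = 1 + 9 + 15 = 25)
r(m, (4 - 5)*(-3 - 4))**4 = 25**4 = 390625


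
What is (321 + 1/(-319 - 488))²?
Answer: 67104830116/651249 ≈ 1.0304e+5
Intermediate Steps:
(321 + 1/(-319 - 488))² = (321 + 1/(-807))² = (321 - 1/807)² = (259046/807)² = 67104830116/651249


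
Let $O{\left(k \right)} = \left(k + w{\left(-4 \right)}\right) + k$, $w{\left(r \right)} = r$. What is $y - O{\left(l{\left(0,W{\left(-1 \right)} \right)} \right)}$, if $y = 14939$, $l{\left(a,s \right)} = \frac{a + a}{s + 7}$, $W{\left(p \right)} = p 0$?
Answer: $14943$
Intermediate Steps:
$W{\left(p \right)} = 0$
$l{\left(a,s \right)} = \frac{2 a}{7 + s}$
$O{\left(k \right)} = -4 + 2 k$ ($O{\left(k \right)} = \left(k - 4\right) + k = \left(-4 + k\right) + k = -4 + 2 k$)
$y - O{\left(l{\left(0,W{\left(-1 \right)} \right)} \right)} = 14939 - \left(-4 + 2 \cdot 2 \cdot 0 \frac{1}{7 + 0}\right) = 14939 - \left(-4 + 2 \cdot 2 \cdot 0 \cdot \frac{1}{7}\right) = 14939 - \left(-4 + 2 \cdot 0\right) = 14939 - \left(-4 + 0\right) = 14939 - -4 = 14939 + 4 = 14943$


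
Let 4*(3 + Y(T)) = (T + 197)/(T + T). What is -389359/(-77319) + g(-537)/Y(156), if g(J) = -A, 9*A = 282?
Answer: 4343798545/262188729 ≈ 16.567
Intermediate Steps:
A = 94/3 (A = (⅑)*282 = 94/3 ≈ 31.333)
g(J) = -94/3 (g(J) = -1*94/3 = -94/3)
Y(T) = -3 + (197 + T)/(8*T) (Y(T) = -3 + ((T + 197)/(T + T))/4 = -3 + ((197 + T)/((2*T)))/4 = -3 + ((197 + T)*(1/(2*T)))/4 = -3 + ((197 + T)/(2*T))/4 = -3 + (197 + T)/(8*T))
-389359/(-77319) + g(-537)/Y(156) = -389359/(-77319) - 94*1248/(197 - 23*156)/3 = -389359*(-1/77319) - 94*1248/(197 - 3588)/3 = 389359/77319 - 94/(3*((⅛)*(1/156)*(-3391))) = 389359/77319 - 94/(3*(-3391/1248)) = 389359/77319 - 94/3*(-1248/3391) = 389359/77319 + 39104/3391 = 4343798545/262188729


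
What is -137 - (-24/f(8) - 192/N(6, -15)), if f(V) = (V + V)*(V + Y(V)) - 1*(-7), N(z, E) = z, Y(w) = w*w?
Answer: -121671/1159 ≈ -104.98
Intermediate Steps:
Y(w) = w²
f(V) = 7 + 2*V*(V + V²) (f(V) = (V + V)*(V + V²) - 1*(-7) = (2*V)*(V + V²) + 7 = 2*V*(V + V²) + 7 = 7 + 2*V*(V + V²))
-137 - (-24/f(8) - 192/N(6, -15)) = -137 - (-24/(7 + 2*8² + 2*8³) - 192/6) = -137 - (-24/(7 + 2*64 + 2*512) - 192*⅙) = -137 - (-24/(7 + 128 + 1024) - 32) = -137 - (-24/1159 - 32) = -137 - 1*(-37112/1159) = -137 + 37112/1159 = -121671/1159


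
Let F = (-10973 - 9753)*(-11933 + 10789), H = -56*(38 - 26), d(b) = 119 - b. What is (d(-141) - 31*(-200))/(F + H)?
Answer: 85/311972 ≈ 0.00027246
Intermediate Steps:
H = -672 (H = -56*12 = -672)
F = 23710544 (F = -20726*(-1144) = 23710544)
(d(-141) - 31*(-200))/(F + H) = ((119 - 1*(-141)) - 31*(-200))/(23710544 - 672) = ((119 + 141) + 6200)/23709872 = (260 + 6200)*(1/23709872) = 6460*(1/23709872) = 85/311972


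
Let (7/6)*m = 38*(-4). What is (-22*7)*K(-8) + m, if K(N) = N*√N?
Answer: -912/7 + 2464*I*√2 ≈ -130.29 + 3484.6*I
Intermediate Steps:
K(N) = N^(3/2)
m = -912/7 (m = 6*(38*(-4))/7 = (6/7)*(-152) = -912/7 ≈ -130.29)
(-22*7)*K(-8) + m = (-22*7)*(-8)^(3/2) - 912/7 = -(-2464)*I*√2 - 912/7 = 2464*I*√2 - 912/7 = -912/7 + 2464*I*√2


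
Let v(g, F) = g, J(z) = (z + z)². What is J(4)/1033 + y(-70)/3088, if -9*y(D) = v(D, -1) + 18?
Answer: 458101/7177284 ≈ 0.063827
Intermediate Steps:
J(z) = 4*z² (J(z) = (2*z)² = 4*z²)
y(D) = -2 - D/9 (y(D) = -(D + 18)/9 = -(18 + D)/9 = -2 - D/9)
J(4)/1033 + y(-70)/3088 = (4*4²)/1033 + (-2 - ⅑*(-70))/3088 = (4*16)*(1/1033) + (-2 + 70/9)*(1/3088) = 64*(1/1033) + (52/9)*(1/3088) = 64/1033 + 13/6948 = 458101/7177284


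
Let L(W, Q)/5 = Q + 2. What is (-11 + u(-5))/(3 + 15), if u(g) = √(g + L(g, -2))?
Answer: -11/18 + I*√5/18 ≈ -0.61111 + 0.12423*I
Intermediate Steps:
L(W, Q) = 10 + 5*Q (L(W, Q) = 5*(Q + 2) = 5*(2 + Q) = 10 + 5*Q)
u(g) = √g (u(g) = √(g + (10 + 5*(-2))) = √(g + (10 - 10)) = √(g + 0) = √g)
(-11 + u(-5))/(3 + 15) = (-11 + √(-5))/(3 + 15) = (-11 + I*√5)/18 = -11/18 + I*√5/18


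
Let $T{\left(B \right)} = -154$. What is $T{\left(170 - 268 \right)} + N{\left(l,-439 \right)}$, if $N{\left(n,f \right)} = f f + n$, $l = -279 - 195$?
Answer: $192093$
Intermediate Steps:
$l = -474$ ($l = -279 - 195 = -474$)
$N{\left(n,f \right)} = n + f^{2}$ ($N{\left(n,f \right)} = f^{2} + n = n + f^{2}$)
$T{\left(170 - 268 \right)} + N{\left(l,-439 \right)} = -154 - \left(474 - \left(-439\right)^{2}\right) = -154 + \left(-474 + 192721\right) = -154 + 192247 = 192093$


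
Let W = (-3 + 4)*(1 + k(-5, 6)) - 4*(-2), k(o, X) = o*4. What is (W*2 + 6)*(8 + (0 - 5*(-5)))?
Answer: -528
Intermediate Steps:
k(o, X) = 4*o
W = -11 (W = (-3 + 4)*(1 + 4*(-5)) - 4*(-2) = 1*(1 - 20) + 8 = 1*(-19) + 8 = -19 + 8 = -11)
(W*2 + 6)*(8 + (0 - 5*(-5))) = (-11*2 + 6)*(8 + (0 - 5*(-5))) = (-22 + 6)*(8 + (0 + 25)) = -16*(8 + 25) = -16*33 = -528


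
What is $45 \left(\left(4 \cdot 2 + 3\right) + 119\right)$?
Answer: $5850$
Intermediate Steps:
$45 \left(\left(4 \cdot 2 + 3\right) + 119\right) = 45 \left(\left(8 + 3\right) + 119\right) = 45 \left(11 + 119\right) = 45 \cdot 130 = 5850$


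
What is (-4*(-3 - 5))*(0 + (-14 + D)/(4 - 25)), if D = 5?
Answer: 96/7 ≈ 13.714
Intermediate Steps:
(-4*(-3 - 5))*(0 + (-14 + D)/(4 - 25)) = (-4*(-3 - 5))*(0 + (-14 + 5)/(4 - 25)) = (-4*(-8))*(0 - 9/(-21)) = 32*(0 - 9*(-1/21)) = 32*(0 + 3/7) = 32*(3/7) = 96/7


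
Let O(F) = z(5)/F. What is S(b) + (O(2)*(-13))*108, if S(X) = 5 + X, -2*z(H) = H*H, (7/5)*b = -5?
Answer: 61435/7 ≈ 8776.4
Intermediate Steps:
b = -25/7 (b = (5/7)*(-5) = -25/7 ≈ -3.5714)
z(H) = -H²/2 (z(H) = -H*H/2 = -H²/2)
O(F) = -25/(2*F) (O(F) = (-½*5²)/F = (-½*25)/F = -25/(2*F))
S(b) + (O(2)*(-13))*108 = (5 - 25/7) + (-25/2/2*(-13))*108 = 10/7 + (-25/2*½*(-13))*108 = 10/7 - 25/4*(-13)*108 = 10/7 + (325/4)*108 = 10/7 + 8775 = 61435/7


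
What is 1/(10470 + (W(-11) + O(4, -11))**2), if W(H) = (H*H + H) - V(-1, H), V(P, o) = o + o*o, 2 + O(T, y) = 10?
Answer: 1/10534 ≈ 9.4931e-5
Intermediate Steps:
O(T, y) = 8 (O(T, y) = -2 + 10 = 8)
V(P, o) = o + o**2
W(H) = H + H**2 - H*(1 + H) (W(H) = (H*H + H) - H*(1 + H) = (H**2 + H) - H*(1 + H) = (H + H**2) - H*(1 + H) = H + H**2 - H*(1 + H))
1/(10470 + (W(-11) + O(4, -11))**2) = 1/(10470 + (0 + 8)**2) = 1/(10470 + 8**2) = 1/(10470 + 64) = 1/10534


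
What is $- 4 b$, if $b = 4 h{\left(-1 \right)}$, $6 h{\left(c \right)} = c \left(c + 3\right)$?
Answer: $\frac{16}{3} \approx 5.3333$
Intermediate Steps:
$h{\left(c \right)} = \frac{c \left(3 + c\right)}{6}$ ($h{\left(c \right)} = \frac{c \left(c + 3\right)}{6} = \frac{c \left(3 + c\right)}{6}$)
$b = - \frac{4}{3}$ ($b = 4 \cdot \frac{1}{6} \left(-1\right) \left(3 - 1\right) = 4 \cdot \frac{1}{6} \left(-1\right) 2 = 4 \left(- \frac{1}{3}\right) = - \frac{4}{3} \approx -1.3333$)
$- 4 b = \left(-4\right) \left(- \frac{4}{3}\right) = \frac{16}{3}$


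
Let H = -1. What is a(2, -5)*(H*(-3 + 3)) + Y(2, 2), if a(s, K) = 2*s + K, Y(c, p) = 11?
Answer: 11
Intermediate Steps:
a(s, K) = K + 2*s
a(2, -5)*(H*(-3 + 3)) + Y(2, 2) = (-5 + 2*2)*(-(-3 + 3)) + 11 = (-5 + 4)*(-1*0) + 11 = -1*0 + 11 = 0 + 11 = 11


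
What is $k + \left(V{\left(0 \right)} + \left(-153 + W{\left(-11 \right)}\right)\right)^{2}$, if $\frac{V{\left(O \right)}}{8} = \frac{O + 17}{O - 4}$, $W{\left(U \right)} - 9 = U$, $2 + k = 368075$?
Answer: $403794$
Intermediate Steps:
$k = 368073$ ($k = -2 + 368075 = 368073$)
$W{\left(U \right)} = 9 + U$
$V{\left(O \right)} = \frac{8 \left(17 + O\right)}{-4 + O}$ ($V{\left(O \right)} = 8 \frac{O + 17}{O - 4} = 8 \frac{17 + O}{-4 + O} = \frac{8 \left(17 + O\right)}{-4 + O}$)
$k + \left(V{\left(0 \right)} + \left(-153 + W{\left(-11 \right)}\right)\right)^{2} = 368073 + \left(\frac{8 \left(17 + 0\right)}{-4 + 0} + \left(-153 + \left(9 - 11\right)\right)\right)^{2} = 368073 + \left(8 \frac{1}{-4} \cdot 17 - 155\right)^{2} = 368073 + \left(8 \left(- \frac{1}{4}\right) 17 - 155\right)^{2} = 368073 + \left(-34 - 155\right)^{2} = 368073 + \left(-189\right)^{2} = 368073 + 35721 = 403794$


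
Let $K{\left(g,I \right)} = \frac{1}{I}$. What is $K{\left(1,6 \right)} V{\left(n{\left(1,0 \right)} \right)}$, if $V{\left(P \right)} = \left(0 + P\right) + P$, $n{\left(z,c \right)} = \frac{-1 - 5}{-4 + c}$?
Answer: $\frac{1}{2} \approx 0.5$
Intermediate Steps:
$n{\left(z,c \right)} = - \frac{6}{-4 + c}$
$V{\left(P \right)} = 2 P$ ($V{\left(P \right)} = P + P = 2 P$)
$K{\left(1,6 \right)} V{\left(n{\left(1,0 \right)} \right)} = \frac{2 \left(- \frac{6}{-4 + 0}\right)}{6} = \frac{2 \left(- \frac{6}{-4}\right)}{6} = \frac{2 \left(\left(-6\right) \left(- \frac{1}{4}\right)\right)}{6} = \frac{2 \cdot \frac{3}{2}}{6} = \frac{1}{6} \cdot 3 = \frac{1}{2}$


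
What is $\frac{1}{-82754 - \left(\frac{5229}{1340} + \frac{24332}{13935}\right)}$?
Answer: $- \frac{3734580}{309072527519} \approx -1.2083 \cdot 10^{-5}$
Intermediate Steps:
$\frac{1}{-82754 - \left(\frac{5229}{1340} + \frac{24332}{13935}\right)} = \frac{1}{-82754 - \frac{21094199}{3734580}} = \frac{1}{- \frac{309072527519}{3734580}} = - \frac{3734580}{309072527519}$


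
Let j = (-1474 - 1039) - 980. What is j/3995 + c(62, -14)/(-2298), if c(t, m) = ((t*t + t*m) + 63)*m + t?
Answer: 80848333/4590255 ≈ 17.613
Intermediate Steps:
c(t, m) = t + m*(63 + t² + m*t) (c(t, m) = ((t² + m*t) + 63)*m + t = (63 + t² + m*t)*m + t = m*(63 + t² + m*t) + t = t + m*(63 + t² + m*t))
j = -3493 (j = -2513 - 980 = -3493)
j/3995 + c(62, -14)/(-2298) = -3493/3995 + (62 + 63*(-14) - 14*62² + 62*(-14)²)/(-2298) = -3493*1/3995 + (62 - 882 - 14*3844 + 62*196)*(-1/2298) = -3493/3995 + (62 - 882 - 53816 + 12152)*(-1/2298) = -3493/3995 - 42484*(-1/2298) = -3493/3995 + 21242/1149 = 80848333/4590255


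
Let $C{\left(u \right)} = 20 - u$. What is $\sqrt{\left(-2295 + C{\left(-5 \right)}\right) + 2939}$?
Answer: $\sqrt{669} \approx 25.865$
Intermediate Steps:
$\sqrt{\left(-2295 + C{\left(-5 \right)}\right) + 2939} = \sqrt{\left(-2295 + \left(20 - -5\right)\right) + 2939} = \sqrt{\left(-2295 + \left(20 + 5\right)\right) + 2939} = \sqrt{\left(-2295 + 25\right) + 2939} = \sqrt{-2270 + 2939} = \sqrt{669}$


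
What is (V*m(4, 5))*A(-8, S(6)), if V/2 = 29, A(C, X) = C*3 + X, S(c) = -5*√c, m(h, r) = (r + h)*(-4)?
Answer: 50112 + 10440*√6 ≈ 75685.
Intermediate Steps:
m(h, r) = -4*h - 4*r (m(h, r) = (h + r)*(-4) = -4*h - 4*r)
A(C, X) = X + 3*C (A(C, X) = 3*C + X = X + 3*C)
V = 58 (V = 2*29 = 58)
(V*m(4, 5))*A(-8, S(6)) = (58*(-4*4 - 4*5))*(-5*√6 + 3*(-8)) = (58*(-16 - 20))*(-5*√6 - 24) = (58*(-36))*(-24 - 5*√6) = -2088*(-24 - 5*√6) = 50112 + 10440*√6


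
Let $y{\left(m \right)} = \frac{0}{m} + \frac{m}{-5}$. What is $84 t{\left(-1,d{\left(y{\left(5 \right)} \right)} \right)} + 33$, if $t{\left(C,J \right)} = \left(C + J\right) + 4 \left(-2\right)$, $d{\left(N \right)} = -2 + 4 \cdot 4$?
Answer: $453$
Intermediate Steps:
$y{\left(m \right)} = - \frac{m}{5}$ ($y{\left(m \right)} = 0 + m \left(- \frac{1}{5}\right) = 0 - \frac{m}{5} = - \frac{m}{5}$)
$d{\left(N \right)} = 14$ ($d{\left(N \right)} = -2 + 16 = 14$)
$t{\left(C,J \right)} = -8 + C + J$ ($t{\left(C,J \right)} = \left(C + J\right) - 8 = -8 + C + J$)
$84 t{\left(-1,d{\left(y{\left(5 \right)} \right)} \right)} + 33 = 84 \left(-8 - 1 + 14\right) + 33 = 84 \cdot 5 + 33 = 420 + 33 = 453$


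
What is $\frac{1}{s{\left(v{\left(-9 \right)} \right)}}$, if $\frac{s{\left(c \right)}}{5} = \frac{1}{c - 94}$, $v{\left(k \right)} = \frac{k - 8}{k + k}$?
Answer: $- \frac{335}{18} \approx -18.611$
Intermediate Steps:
$v{\left(k \right)} = \frac{-8 + k}{2 k}$
$s{\left(c \right)} = \frac{5}{-94 + c}$ ($s{\left(c \right)} = \frac{5}{c - 94} = \frac{5}{-94 + c}$)
$\frac{1}{s{\left(v{\left(-9 \right)} \right)}} = \frac{1}{5 \frac{1}{-94 + \frac{-8 - 9}{2 \left(-9\right)}}} = \frac{1}{5 \frac{1}{-94 + \frac{1}{2} \left(- \frac{1}{9}\right) \left(-17\right)}} = \frac{1}{5 \frac{1}{-94 + \frac{17}{18}}} = \frac{1}{5 \frac{1}{- \frac{1675}{18}}} = \frac{1}{5 \left(- \frac{18}{1675}\right)} = \frac{1}{- \frac{18}{335}} = - \frac{335}{18}$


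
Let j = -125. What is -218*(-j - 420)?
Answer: 64310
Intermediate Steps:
-218*(-j - 420) = -218*(-1*(-125) - 420) = -218*(125 - 420) = -218*(-295) = 64310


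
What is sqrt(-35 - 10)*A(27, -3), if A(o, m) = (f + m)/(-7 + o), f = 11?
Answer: 6*I*sqrt(5)/5 ≈ 2.6833*I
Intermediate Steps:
A(o, m) = (11 + m)/(-7 + o)
sqrt(-35 - 10)*A(27, -3) = sqrt(-35 - 10)*((11 - 3)/(-7 + 27)) = sqrt(-45)*(8/20) = (3*I*sqrt(5))*((1/20)*8) = (3*I*sqrt(5))*(2/5) = 6*I*sqrt(5)/5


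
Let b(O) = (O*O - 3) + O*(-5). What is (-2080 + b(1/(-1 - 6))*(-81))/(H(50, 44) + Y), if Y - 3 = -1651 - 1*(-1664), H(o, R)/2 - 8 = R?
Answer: -92929/5880 ≈ -15.804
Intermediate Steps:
H(o, R) = 16 + 2*R
Y = 16 (Y = 3 + (-1651 - 1*(-1664)) = 3 + (-1651 + 1664) = 3 + 13 = 16)
b(O) = -3 + O**2 - 5*O (b(O) = (O**2 - 3) - 5*O = (-3 + O**2) - 5*O = -3 + O**2 - 5*O)
(-2080 + b(1/(-1 - 6))*(-81))/(H(50, 44) + Y) = (-2080 + (-3 + (1/(-1 - 6))**2 - 5/(-1 - 6))*(-81))/((16 + 2*44) + 16) = (-2080 + (-3 + (1/(-7))**2 - 5/(-7))*(-81))/((16 + 88) + 16) = (-2080 + (-3 + (-1/7)**2 - 5*(-1/7))*(-81))/(104 + 16) = (-2080 + (-3 + 1/49 + 5/7)*(-81))/120 = (-2080 - 111/49*(-81))*(1/120) = (-2080 + 8991/49)*(1/120) = -92929/49*1/120 = -92929/5880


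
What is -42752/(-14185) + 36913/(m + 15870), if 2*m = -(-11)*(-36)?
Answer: 1193620249/222307320 ≈ 5.3692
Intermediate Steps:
m = -198 (m = (-(-11)*(-36))/2 = (-11*36)/2 = (½)*(-396) = -198)
-42752/(-14185) + 36913/(m + 15870) = -42752/(-14185) + 36913/(-198 + 15870) = -42752*(-1/14185) + 36913/15672 = 42752/14185 + 36913*(1/15672) = 42752/14185 + 36913/15672 = 1193620249/222307320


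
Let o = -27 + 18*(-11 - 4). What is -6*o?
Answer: 1782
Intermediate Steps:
o = -297 (o = -27 + 18*(-15) = -27 - 270 = -297)
-6*o = -6*(-297) = 1782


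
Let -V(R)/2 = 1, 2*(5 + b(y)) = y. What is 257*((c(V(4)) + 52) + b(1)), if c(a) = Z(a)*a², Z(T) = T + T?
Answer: 16191/2 ≈ 8095.5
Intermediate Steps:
Z(T) = 2*T
b(y) = -5 + y/2
V(R) = -2 (V(R) = -2*1 = -2)
c(a) = 2*a³ (c(a) = (2*a)*a² = 2*a³)
257*((c(V(4)) + 52) + b(1)) = 257*((2*(-2)³ + 52) + (-5 + (½)*1)) = 257*((2*(-8) + 52) + (-5 + ½)) = 257*((-16 + 52) - 9/2) = 257*(36 - 9/2) = 257*(63/2) = 16191/2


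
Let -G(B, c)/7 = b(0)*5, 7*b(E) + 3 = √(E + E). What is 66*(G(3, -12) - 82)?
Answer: -4422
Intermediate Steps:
b(E) = -3/7 + √2*√E/7 (b(E) = -3/7 + √(E + E)/7 = -3/7 + √(2*E)/7 = -3/7 + (√2*√E)/7 = -3/7 + √2*√E/7)
G(B, c) = 15 (G(B, c) = -7*(-3/7 + √2*√0/7)*5 = -7*(-3/7 + (⅐)*√2*0)*5 = -7*(-3/7 + 0)*5 = -(-3)*5 = -7*(-15/7) = 15)
66*(G(3, -12) - 82) = 66*(15 - 82) = 66*(-67) = -4422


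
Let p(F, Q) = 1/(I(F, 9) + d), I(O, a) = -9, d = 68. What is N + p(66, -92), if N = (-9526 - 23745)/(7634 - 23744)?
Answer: 1979099/950490 ≈ 2.0822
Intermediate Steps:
N = 33271/16110 (N = -33271/(-16110) = -33271*(-1/16110) = 33271/16110 ≈ 2.0652)
p(F, Q) = 1/59 (p(F, Q) = 1/(-9 + 68) = 1/59)
N + p(66, -92) = 33271/16110 + 1/59 = 1979099/950490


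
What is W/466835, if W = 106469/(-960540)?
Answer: -106469/448413690900 ≈ -2.3743e-7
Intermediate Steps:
W = -106469/960540 (W = 106469*(-1/960540) = -106469/960540 ≈ -0.11084)
W/466835 = -106469/960540/466835 = -106469/960540*1/466835 = -106469/448413690900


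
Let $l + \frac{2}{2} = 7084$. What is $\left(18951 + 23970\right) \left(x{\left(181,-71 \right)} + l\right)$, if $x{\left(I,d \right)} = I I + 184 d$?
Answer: $1149424380$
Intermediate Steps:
$l = 7083$ ($l = -1 + 7084 = 7083$)
$x{\left(I,d \right)} = I^{2} + 184 d$
$\left(18951 + 23970\right) \left(x{\left(181,-71 \right)} + l\right) = \left(18951 + 23970\right) \left(\left(181^{2} + 184 \left(-71\right)\right) + 7083\right) = 42921 \left(\left(32761 - 13064\right) + 7083\right) = 42921 \left(19697 + 7083\right) = 42921 \cdot 26780 = 1149424380$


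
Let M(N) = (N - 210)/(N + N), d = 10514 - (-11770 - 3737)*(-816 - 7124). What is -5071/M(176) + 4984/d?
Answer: 54939851930004/1046478061 ≈ 52500.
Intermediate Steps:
d = -123115066 (d = 10514 - (-15507)*(-7940) = 10514 - 1*123125580 = 10514 - 123125580 = -123115066)
M(N) = (-210 + N)/(2*N) (M(N) = (-210 + N)/((2*N)) = (-210 + N)*(1/(2*N)) = (-210 + N)/(2*N))
-5071/M(176) + 4984/d = -5071*352/(-210 + 176) + 4984/(-123115066) = -5071/((1/2)*(1/176)*(-34)) + 4984*(-1/123115066) = -5071/(-17/176) - 2492/61557533 = -5071*(-176/17) - 2492/61557533 = 892496/17 - 2492/61557533 = 54939851930004/1046478061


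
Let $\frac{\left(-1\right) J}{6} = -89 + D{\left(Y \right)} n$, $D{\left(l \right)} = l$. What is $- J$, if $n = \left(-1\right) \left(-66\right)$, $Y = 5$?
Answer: $1446$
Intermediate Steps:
$n = 66$
$J = -1446$ ($J = - 6 \left(-89 + 5 \cdot 66\right) = - 6 \left(-89 + 330\right) = \left(-6\right) 241 = -1446$)
$- J = \left(-1\right) \left(-1446\right) = 1446$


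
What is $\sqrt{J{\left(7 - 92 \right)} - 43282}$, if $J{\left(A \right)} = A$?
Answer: $i \sqrt{43367} \approx 208.25 i$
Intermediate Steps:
$\sqrt{J{\left(7 - 92 \right)} - 43282} = \sqrt{\left(7 - 92\right) - 43282} = \sqrt{-85 - 43282} = \sqrt{-43367} = i \sqrt{43367}$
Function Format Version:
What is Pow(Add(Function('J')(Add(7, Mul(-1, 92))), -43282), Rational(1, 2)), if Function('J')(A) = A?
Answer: Mul(I, Pow(43367, Rational(1, 2))) ≈ Mul(208.25, I)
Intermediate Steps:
Pow(Add(Function('J')(Add(7, Mul(-1, 92))), -43282), Rational(1, 2)) = Pow(Add(Add(7, Mul(-1, 92)), -43282), Rational(1, 2)) = Pow(Add(Add(7, -92), -43282), Rational(1, 2)) = Pow(Add(-85, -43282), Rational(1, 2)) = Pow(-43367, Rational(1, 2)) = Mul(I, Pow(43367, Rational(1, 2)))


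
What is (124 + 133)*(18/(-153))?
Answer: -514/17 ≈ -30.235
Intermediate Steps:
(124 + 133)*(18/(-153)) = 257*(18*(-1/153)) = 257*(-2/17) = -514/17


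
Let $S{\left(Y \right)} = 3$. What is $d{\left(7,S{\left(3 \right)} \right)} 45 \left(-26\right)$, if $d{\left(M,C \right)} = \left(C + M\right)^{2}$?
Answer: $-117000$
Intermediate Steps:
$d{\left(7,S{\left(3 \right)} \right)} 45 \left(-26\right) = \left(3 + 7\right)^{2} \cdot 45 \left(-26\right) = 10^{2} \cdot 45 \left(-26\right) = 100 \cdot 45 \left(-26\right) = 4500 \left(-26\right) = -117000$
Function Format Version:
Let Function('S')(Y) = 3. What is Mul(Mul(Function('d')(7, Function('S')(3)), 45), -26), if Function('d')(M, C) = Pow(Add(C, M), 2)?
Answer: -117000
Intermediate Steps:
Mul(Mul(Function('d')(7, Function('S')(3)), 45), -26) = Mul(Mul(Pow(Add(3, 7), 2), 45), -26) = Mul(Mul(Pow(10, 2), 45), -26) = Mul(Mul(100, 45), -26) = Mul(4500, -26) = -117000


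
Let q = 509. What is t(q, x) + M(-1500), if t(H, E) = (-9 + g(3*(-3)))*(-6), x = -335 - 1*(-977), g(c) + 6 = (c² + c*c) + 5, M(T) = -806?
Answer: -1718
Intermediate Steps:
g(c) = -1 + 2*c² (g(c) = -6 + ((c² + c*c) + 5) = -6 + ((c² + c²) + 5) = -6 + (2*c² + 5) = -6 + (5 + 2*c²) = -1 + 2*c²)
x = 642 (x = -335 + 977 = 642)
t(H, E) = -912 (t(H, E) = (-9 + (-1 + 2*(3*(-3))²))*(-6) = (-9 + (-1 + 2*(-9)²))*(-6) = (-9 + (-1 + 2*81))*(-6) = (-9 + (-1 + 162))*(-6) = (-9 + 161)*(-6) = 152*(-6) = -912)
t(q, x) + M(-1500) = -912 - 806 = -1718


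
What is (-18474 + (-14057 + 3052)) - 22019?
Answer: -51498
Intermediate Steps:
(-18474 + (-14057 + 3052)) - 22019 = (-18474 - 11005) - 22019 = -29479 - 22019 = -51498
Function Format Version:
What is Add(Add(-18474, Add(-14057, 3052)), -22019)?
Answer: -51498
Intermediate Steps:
Add(Add(-18474, Add(-14057, 3052)), -22019) = Add(Add(-18474, -11005), -22019) = Add(-29479, -22019) = -51498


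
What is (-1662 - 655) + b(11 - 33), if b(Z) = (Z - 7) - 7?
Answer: -2353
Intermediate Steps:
b(Z) = -14 + Z (b(Z) = (-7 + Z) - 7 = -14 + Z)
(-1662 - 655) + b(11 - 33) = (-1662 - 655) + (-14 + (11 - 33)) = -2317 + (-14 - 22) = -2317 - 36 = -2353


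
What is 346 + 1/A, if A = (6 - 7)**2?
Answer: 347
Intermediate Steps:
A = 1 (A = (-1)**2 = 1)
346 + 1/A = 346 + 1/1 = 346 + 1 = 347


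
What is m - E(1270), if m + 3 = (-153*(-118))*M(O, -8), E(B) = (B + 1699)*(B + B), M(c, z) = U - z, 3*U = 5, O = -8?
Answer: -7366741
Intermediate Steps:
U = 5/3 (U = (⅓)*5 = 5/3 ≈ 1.6667)
M(c, z) = 5/3 - z
E(B) = 2*B*(1699 + B) (E(B) = (1699 + B)*(2*B) = 2*B*(1699 + B))
m = 174519 (m = -3 + (-153*(-118))*(5/3 - 1*(-8)) = -3 + 18054*(5/3 + 8) = -3 + 18054*(29/3) = -3 + 174522 = 174519)
m - E(1270) = 174519 - 2*1270*(1699 + 1270) = 174519 - 2*1270*2969 = 174519 - 1*7541260 = 174519 - 7541260 = -7366741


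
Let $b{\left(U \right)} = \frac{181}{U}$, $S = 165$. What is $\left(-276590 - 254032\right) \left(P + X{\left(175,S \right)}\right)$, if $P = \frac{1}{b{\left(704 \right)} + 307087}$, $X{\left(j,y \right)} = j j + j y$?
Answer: $- \frac{2275178199488806296}{72063143} \approx -3.1572 \cdot 10^{10}$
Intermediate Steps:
$X{\left(j,y \right)} = j^{2} + j y$
$P = \frac{704}{216189429}$ ($P = \frac{1}{\frac{181}{704} + 307087} = \frac{1}{\frac{216189429}{704}} = \frac{704}{216189429} \approx 3.2564 \cdot 10^{-6}$)
$\left(-276590 - 254032\right) \left(P + X{\left(175,S \right)}\right) = \left(-276590 - 254032\right) \left(\frac{704}{216189429} + 175 \left(175 + 165\right)\right) = - 530622 \left(\frac{704}{216189429} + 175 \cdot 340\right) = - 530622 \left(\frac{704}{216189429} + 59500\right) = \left(-530622\right) \frac{12863271026204}{216189429} = - \frac{2275178199488806296}{72063143}$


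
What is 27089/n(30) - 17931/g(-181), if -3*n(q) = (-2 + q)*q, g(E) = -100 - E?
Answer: -2404963/7560 ≈ -318.12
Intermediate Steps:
n(q) = -q*(-2 + q)/3 (n(q) = -(-2 + q)*q/3 = -q*(-2 + q)/3)
27089/n(30) - 17931/g(-181) = 27089/(((⅓)*30*(2 - 1*30))) - 17931/(-100 - 1*(-181)) = 27089/(((⅓)*30*(2 - 30))) - 17931/(-100 + 181) = 27089/(((⅓)*30*(-28))) - 17931/81 = 27089/(-280) - 17931*1/81 = 27089*(-1/280) - 5977/27 = -27089/280 - 5977/27 = -2404963/7560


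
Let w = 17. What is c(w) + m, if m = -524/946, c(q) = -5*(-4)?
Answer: 9198/473 ≈ 19.446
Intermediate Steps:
c(q) = 20
m = -262/473 (m = -524*1/946 = -262/473 ≈ -0.55391)
c(w) + m = 20 - 262/473 = 9198/473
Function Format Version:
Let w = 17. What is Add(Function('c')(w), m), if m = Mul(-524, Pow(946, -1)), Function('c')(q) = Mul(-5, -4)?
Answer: Rational(9198, 473) ≈ 19.446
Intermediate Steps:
Function('c')(q) = 20
m = Rational(-262, 473) (m = Mul(-524, Rational(1, 946)) = Rational(-262, 473) ≈ -0.55391)
Add(Function('c')(w), m) = Add(20, Rational(-262, 473)) = Rational(9198, 473)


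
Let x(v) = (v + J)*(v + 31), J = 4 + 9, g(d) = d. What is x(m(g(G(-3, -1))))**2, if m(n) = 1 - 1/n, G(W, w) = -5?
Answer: 130667761/625 ≈ 2.0907e+5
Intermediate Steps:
J = 13
x(v) = (13 + v)*(31 + v) (x(v) = (v + 13)*(v + 31) = (13 + v)*(31 + v))
x(m(g(G(-3, -1))))**2 = (403 + ((-1 - 5)/(-5))**2 + 44*((-1 - 5)/(-5)))**2 = (403 + (-1/5*(-6))**2 + 44*(-1/5*(-6)))**2 = (403 + (6/5)**2 + 44*(6/5))**2 = (403 + 36/25 + 264/5)**2 = (11431/25)**2 = 130667761/625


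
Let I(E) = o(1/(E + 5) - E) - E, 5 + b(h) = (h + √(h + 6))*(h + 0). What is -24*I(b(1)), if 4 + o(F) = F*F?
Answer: -1408/3 + 532*√7/3 ≈ -0.15343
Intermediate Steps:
o(F) = -4 + F² (o(F) = -4 + F*F = -4 + F²)
b(h) = -5 + h*(h + √(6 + h)) (b(h) = -5 + (h + √(h + 6))*(h + 0) = -5 + (h + √(6 + h))*h = -5 + h*(h + √(6 + h)))
I(E) = -4 + (1/(5 + E) - E)² - E (I(E) = (-4 + (1/(E + 5) - E)²) - E = (-4 + (1/(5 + E) - E)²) - E = -4 + (1/(5 + E) - E)² - E)
-24*I(b(1)) = -24*(-4 - (-5 + 1² + 1*√(6 + 1)) + (-1 + (-5 + 1² + 1*√(6 + 1))² + 5*(-5 + 1² + 1*√(6 + 1)))²/(5 + (-5 + 1² + 1*√(6 + 1)))²) = -24*(-4 - (-5 + 1 + 1*√7) + (-1 + (-5 + 1 + 1*√7)² + 5*(-5 + 1 + 1*√7))²/(5 + (-5 + 1 + 1*√7))²) = -24*(-4 - (-5 + 1 + √7) + (-1 + (-5 + 1 + √7)² + 5*(-5 + 1 + √7))²/(5 + (-5 + 1 + √7))²) = -24*(-4 - (-4 + √7) + (-1 + (-4 + √7)² + 5*(-4 + √7))²/(5 + (-4 + √7))²) = -24*(-4 + (4 - √7) + (-1 + (-4 + √7)² + (-20 + 5*√7))²/(1 + √7)²) = -24*(-4 + (4 - √7) + (-21 + (-4 + √7)² + 5*√7)²/(1 + √7)²) = -24*(-√7 + (-21 + (-4 + √7)² + 5*√7)²/(1 + √7)²) = 24*√7 - 24*(-21 + (-4 + √7)² + 5*√7)²/(1 + √7)²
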